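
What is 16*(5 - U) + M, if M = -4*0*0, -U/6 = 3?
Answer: 368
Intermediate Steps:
U = -18 (U = -6*3 = -18)
M = 0 (M = 0*0 = 0)
16*(5 - U) + M = 16*(5 - 1*(-18)) + 0 = 16*(5 + 18) + 0 = 16*23 + 0 = 368 + 0 = 368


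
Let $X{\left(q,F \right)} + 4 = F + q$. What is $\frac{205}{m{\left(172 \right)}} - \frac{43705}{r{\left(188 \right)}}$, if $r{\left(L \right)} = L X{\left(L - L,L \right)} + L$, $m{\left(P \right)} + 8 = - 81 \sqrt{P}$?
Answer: $- \frac{2463045327}{1962336292} - \frac{16605 \sqrt{43}}{564214} \approx -1.4481$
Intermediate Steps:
$X{\left(q,F \right)} = -4 + F + q$ ($X{\left(q,F \right)} = -4 + \left(F + q\right) = -4 + F + q$)
$m{\left(P \right)} = -8 - 81 \sqrt{P}$
$r{\left(L \right)} = L + L \left(-4 + L\right)$ ($r{\left(L \right)} = L \left(-4 + L + \left(L - L\right)\right) + L = L \left(-4 + L + 0\right) + L = L \left(-4 + L\right) + L = L + L \left(-4 + L\right)$)
$\frac{205}{m{\left(172 \right)}} - \frac{43705}{r{\left(188 \right)}} = \frac{205}{-8 - 81 \sqrt{172}} - \frac{43705}{188 \left(-3 + 188\right)} = \frac{205}{-8 - 81 \cdot 2 \sqrt{43}} - \frac{43705}{188 \cdot 185} = \frac{205}{-8 - 162 \sqrt{43}} - \frac{43705}{34780} = \frac{205}{-8 - 162 \sqrt{43}} - \frac{8741}{6956} = - \frac{8741}{6956} + \frac{205}{-8 - 162 \sqrt{43}}$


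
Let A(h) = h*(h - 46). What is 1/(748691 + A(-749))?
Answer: 1/1344146 ≈ 7.4397e-7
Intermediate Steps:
A(h) = h*(-46 + h)
1/(748691 + A(-749)) = 1/(748691 - 749*(-46 - 749)) = 1/(748691 - 749*(-795)) = 1/(748691 + 595455) = 1/1344146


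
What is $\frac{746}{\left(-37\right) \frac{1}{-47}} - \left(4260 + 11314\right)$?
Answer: $- \frac{541176}{37} \approx -14626.0$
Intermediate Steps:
$\frac{746}{\left(-37\right) \frac{1}{-47}} - \left(4260 + 11314\right) = \frac{746}{\left(-37\right) \left(- \frac{1}{47}\right)} - 15574 = \frac{746}{\frac{37}{47}} - 15574 = 746 \cdot \frac{47}{37} - 15574 = \frac{35062}{37} - 15574 = - \frac{541176}{37}$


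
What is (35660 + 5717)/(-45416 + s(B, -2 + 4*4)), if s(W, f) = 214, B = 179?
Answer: -41377/45202 ≈ -0.91538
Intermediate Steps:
(35660 + 5717)/(-45416 + s(B, -2 + 4*4)) = (35660 + 5717)/(-45416 + 214) = 41377/(-45202) = 41377*(-1/45202) = -41377/45202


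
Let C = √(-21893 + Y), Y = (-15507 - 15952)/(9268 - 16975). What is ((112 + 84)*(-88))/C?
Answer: 784*I*√325038663411/3834043 ≈ 116.58*I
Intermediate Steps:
Y = 31459/7707 (Y = -31459/(-7707) = -31459*(-1/7707) = 31459/7707 ≈ 4.0819)
C = 2*I*√325038663411/7707 (C = √(-21893 + 31459/7707) = √(-168697892/7707) = 2*I*√325038663411/7707 ≈ 147.95*I)
((112 + 84)*(-88))/C = ((112 + 84)*(-88))/((2*I*√325038663411/7707)) = (196*(-88))*(-I*√325038663411/84348946) = -(-784)*I*√325038663411/3834043 = 784*I*√325038663411/3834043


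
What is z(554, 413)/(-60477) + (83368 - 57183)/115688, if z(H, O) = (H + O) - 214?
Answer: 498825727/2332154392 ≈ 0.21389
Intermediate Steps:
z(H, O) = -214 + H + O
z(554, 413)/(-60477) + (83368 - 57183)/115688 = (-214 + 554 + 413)/(-60477) + (83368 - 57183)/115688 = 753*(-1/60477) + 26185*(1/115688) = -251/20159 + 26185/115688 = 498825727/2332154392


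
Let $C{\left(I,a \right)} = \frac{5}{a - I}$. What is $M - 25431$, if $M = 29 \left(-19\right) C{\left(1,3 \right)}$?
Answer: $- \frac{53617}{2} \approx -26809.0$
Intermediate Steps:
$M = - \frac{2755}{2}$ ($M = 29 \left(-19\right) \frac{5}{3 - 1} = - 551 \frac{5}{3 - 1} = - 551 \cdot \frac{5}{2} = - 551 \cdot 5 \cdot \frac{1}{2} = \left(-551\right) \frac{5}{2} = - \frac{2755}{2} \approx -1377.5$)
$M - 25431 = - \frac{2755}{2} - 25431 = - \frac{53617}{2}$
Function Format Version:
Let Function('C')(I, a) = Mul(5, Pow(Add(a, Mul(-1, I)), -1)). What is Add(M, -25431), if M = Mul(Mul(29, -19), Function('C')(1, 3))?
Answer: Rational(-53617, 2) ≈ -26809.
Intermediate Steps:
M = Rational(-2755, 2) (M = Mul(Mul(29, -19), Mul(5, Pow(Add(3, Mul(-1, 1)), -1))) = Mul(-551, Mul(5, Pow(Add(3, -1), -1))) = Mul(-551, Mul(5, Pow(2, -1))) = Mul(-551, Mul(5, Rational(1, 2))) = Mul(-551, Rational(5, 2)) = Rational(-2755, 2) ≈ -1377.5)
Add(M, -25431) = Add(Rational(-2755, 2), -25431) = Rational(-53617, 2)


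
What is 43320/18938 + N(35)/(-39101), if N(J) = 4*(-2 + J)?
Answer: 845677752/370247369 ≈ 2.2841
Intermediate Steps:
N(J) = -8 + 4*J
43320/18938 + N(35)/(-39101) = 43320/18938 + (-8 + 4*35)/(-39101) = 43320*(1/18938) + (-8 + 140)*(-1/39101) = 21660/9469 + 132*(-1/39101) = 21660/9469 - 132/39101 = 845677752/370247369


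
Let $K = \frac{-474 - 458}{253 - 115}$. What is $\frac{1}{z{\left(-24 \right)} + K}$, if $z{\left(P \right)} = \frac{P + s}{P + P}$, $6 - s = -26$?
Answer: $- \frac{138}{955} \approx -0.1445$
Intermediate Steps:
$s = 32$ ($s = 6 - -26 = 6 + 26 = 32$)
$z{\left(P \right)} = \frac{32 + P}{2 P}$ ($z{\left(P \right)} = \frac{P + 32}{P + P} = \frac{32 + P}{2 P}$)
$K = - \frac{466}{69}$ ($K = - \frac{932}{138} = \left(-932\right) \frac{1}{138} = - \frac{466}{69} \approx -6.7536$)
$\frac{1}{z{\left(-24 \right)} + K} = \frac{1}{\frac{32 - 24}{2 \left(-24\right)} - \frac{466}{69}} = \frac{1}{\frac{1}{2} \left(- \frac{1}{24}\right) 8 - \frac{466}{69}} = \frac{1}{- \frac{1}{6} - \frac{466}{69}} = \frac{1}{- \frac{955}{138}} = - \frac{138}{955}$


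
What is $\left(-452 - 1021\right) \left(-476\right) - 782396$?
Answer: $-81248$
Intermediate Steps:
$\left(-452 - 1021\right) \left(-476\right) - 782396 = \left(-1473\right) \left(-476\right) - 782396 = 701148 - 782396 = -81248$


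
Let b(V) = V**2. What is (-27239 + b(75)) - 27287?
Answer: -48901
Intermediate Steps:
(-27239 + b(75)) - 27287 = (-27239 + 75**2) - 27287 = (-27239 + 5625) - 27287 = -21614 - 27287 = -48901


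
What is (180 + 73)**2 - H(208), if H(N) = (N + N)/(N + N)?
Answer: 64008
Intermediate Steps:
H(N) = 1 (H(N) = (2*N)/((2*N)) = (2*N)*(1/(2*N)) = 1)
(180 + 73)**2 - H(208) = (180 + 73)**2 - 1*1 = 253**2 - 1 = 64009 - 1 = 64008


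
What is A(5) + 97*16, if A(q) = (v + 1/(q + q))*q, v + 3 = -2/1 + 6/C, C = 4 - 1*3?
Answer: 3115/2 ≈ 1557.5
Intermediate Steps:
C = 1 (C = 4 - 3 = 1)
v = 1 (v = -3 + (-2/1 + 6/1) = -3 + (-2*1 + 6*1) = -3 + (-2 + 6) = -3 + 4 = 1)
A(q) = q*(1 + 1/(2*q)) (A(q) = (1 + 1/(q + q))*q = (1 + 1/(2*q))*q = q*(1 + 1/(2*q)))
A(5) + 97*16 = (½ + 5) + 97*16 = 11/2 + 1552 = 3115/2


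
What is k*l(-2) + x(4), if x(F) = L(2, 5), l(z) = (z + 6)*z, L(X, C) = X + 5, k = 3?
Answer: -17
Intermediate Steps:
L(X, C) = 5 + X
l(z) = z*(6 + z) (l(z) = (6 + z)*z = z*(6 + z))
x(F) = 7 (x(F) = 5 + 2 = 7)
k*l(-2) + x(4) = 3*(-2*(6 - 2)) + 7 = 3*(-2*4) + 7 = 3*(-8) + 7 = -24 + 7 = -17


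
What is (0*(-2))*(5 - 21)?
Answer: 0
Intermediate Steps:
(0*(-2))*(5 - 21) = 0*(-16) = 0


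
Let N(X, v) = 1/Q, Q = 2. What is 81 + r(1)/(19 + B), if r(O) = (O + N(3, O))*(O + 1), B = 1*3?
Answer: 1785/22 ≈ 81.136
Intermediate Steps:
B = 3
N(X, v) = 1/2
r(O) = (1 + O)*(1/2 + O) (r(O) = (O + 1/2)*(O + 1) = (1/2 + O)*(1 + O) = (1 + O)*(1/2 + O))
81 + r(1)/(19 + B) = 81 + (1/2 + 1**2 + (3/2)*1)/(19 + 3) = 81 + (1/2 + 1 + 3/2)/22 = 81 + 3*(1/22) = 81 + 3/22 = 1785/22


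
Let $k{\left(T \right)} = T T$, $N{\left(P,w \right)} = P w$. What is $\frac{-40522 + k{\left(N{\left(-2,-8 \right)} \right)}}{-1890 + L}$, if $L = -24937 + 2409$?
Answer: $\frac{20133}{12209} \approx 1.649$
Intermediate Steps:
$k{\left(T \right)} = T^{2}$
$L = -22528$
$\frac{-40522 + k{\left(N{\left(-2,-8 \right)} \right)}}{-1890 + L} = \frac{-40522 + \left(\left(-2\right) \left(-8\right)\right)^{2}}{-1890 - 22528} = \frac{-40522 + 16^{2}}{-24418} = \left(-40522 + 256\right) \left(- \frac{1}{24418}\right) = \left(-40266\right) \left(- \frac{1}{24418}\right) = \frac{20133}{12209}$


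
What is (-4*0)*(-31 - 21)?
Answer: 0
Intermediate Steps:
(-4*0)*(-31 - 21) = 0*(-52) = 0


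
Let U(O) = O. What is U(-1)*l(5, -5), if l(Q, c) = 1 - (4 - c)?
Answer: 8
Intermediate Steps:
l(Q, c) = -3 + c (l(Q, c) = 1 + (-4 + c) = -3 + c)
U(-1)*l(5, -5) = -(-3 - 5) = -1*(-8) = 8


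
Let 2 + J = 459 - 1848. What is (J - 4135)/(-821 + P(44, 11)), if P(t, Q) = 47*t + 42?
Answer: -5526/1289 ≈ -4.2870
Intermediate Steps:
P(t, Q) = 42 + 47*t
J = -1391 (J = -2 + (459 - 1848) = -2 - 1389 = -1391)
(J - 4135)/(-821 + P(44, 11)) = (-1391 - 4135)/(-821 + (42 + 47*44)) = -5526/(-821 + (42 + 2068)) = -5526/(-821 + 2110) = -5526/1289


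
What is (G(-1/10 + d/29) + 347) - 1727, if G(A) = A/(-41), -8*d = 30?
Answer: -32816267/23780 ≈ -1380.0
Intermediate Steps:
d = -15/4 (d = -⅛*30 = -15/4 ≈ -3.7500)
G(A) = -A/41 (G(A) = A*(-1/41) = -A/41)
(G(-1/10 + d/29) + 347) - 1727 = (-(-1/10 - 15/4/29)/41 + 347) - 1727 = (-(-1*⅒ - 15/4*1/29)/41 + 347) - 1727 = (-(-⅒ - 15/116)/41 + 347) - 1727 = (-1/41*(-133/580) + 347) - 1727 = (133/23780 + 347) - 1727 = 8251793/23780 - 1727 = -32816267/23780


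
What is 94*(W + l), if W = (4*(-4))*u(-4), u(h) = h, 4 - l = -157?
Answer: 21150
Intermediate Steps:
l = 161 (l = 4 - 1*(-157) = 4 + 157 = 161)
W = 64 (W = (4*(-4))*(-4) = -16*(-4) = 64)
94*(W + l) = 94*(64 + 161) = 94*225 = 21150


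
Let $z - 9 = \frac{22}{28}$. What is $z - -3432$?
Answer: $\frac{48185}{14} \approx 3441.8$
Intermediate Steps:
$z = \frac{137}{14}$ ($z = 9 + \frac{22}{28} = 9 + 22 \cdot \frac{1}{28} = 9 + \frac{11}{14} = \frac{137}{14} \approx 9.7857$)
$z - -3432 = \frac{137}{14} - -3432 = \frac{137}{14} + 3432 = \frac{48185}{14}$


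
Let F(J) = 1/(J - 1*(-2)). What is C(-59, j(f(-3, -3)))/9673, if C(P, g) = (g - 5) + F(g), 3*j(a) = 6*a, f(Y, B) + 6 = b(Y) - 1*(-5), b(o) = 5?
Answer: 31/96730 ≈ 0.00032048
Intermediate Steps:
f(Y, B) = 4 (f(Y, B) = -6 + (5 - 1*(-5)) = -6 + (5 + 5) = -6 + 10 = 4)
F(J) = 1/(2 + J) (F(J) = 1/(J + 2) = 1/(2 + J))
j(a) = 2*a (j(a) = (6*a)/3 = 2*a)
C(P, g) = -5 + g + 1/(2 + g) (C(P, g) = (g - 5) + 1/(2 + g) = (-5 + g) + 1/(2 + g) = -5 + g + 1/(2 + g))
C(-59, j(f(-3, -3)))/9673 = ((1 + (-5 + 2*4)*(2 + 2*4))/(2 + 2*4))/9673 = ((1 + (-5 + 8)*(2 + 8))/(2 + 8))*(1/9673) = ((1 + 3*10)/10)*(1/9673) = ((1 + 30)/10)*(1/9673) = ((⅒)*31)*(1/9673) = (31/10)*(1/9673) = 31/96730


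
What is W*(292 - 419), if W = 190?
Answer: -24130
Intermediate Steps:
W*(292 - 419) = 190*(292 - 419) = 190*(-127) = -24130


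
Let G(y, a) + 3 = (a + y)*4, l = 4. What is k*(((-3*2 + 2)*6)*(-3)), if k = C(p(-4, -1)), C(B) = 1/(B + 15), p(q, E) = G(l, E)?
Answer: 3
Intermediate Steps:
G(y, a) = -3 + 4*a + 4*y (G(y, a) = -3 + (a + y)*4 = -3 + (4*a + 4*y) = -3 + 4*a + 4*y)
p(q, E) = 13 + 4*E (p(q, E) = -3 + 4*E + 4*4 = -3 + 4*E + 16 = 13 + 4*E)
C(B) = 1/(15 + B)
k = 1/24 (k = 1/(15 + (13 + 4*(-1))) = 1/(15 + (13 - 4)) = 1/(15 + 9) = 1/24 ≈ 0.041667)
k*(((-3*2 + 2)*6)*(-3)) = (((-3*2 + 2)*6)*(-3))/24 = (((-6 + 2)*6)*(-3))/24 = (-4*6*(-3))/24 = (-24*(-3))/24 = (1/24)*72 = 3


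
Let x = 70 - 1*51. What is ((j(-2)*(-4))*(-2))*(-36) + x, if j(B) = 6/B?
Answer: 883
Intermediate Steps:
x = 19 (x = 70 - 51 = 19)
((j(-2)*(-4))*(-2))*(-36) + x = (((6/(-2))*(-4))*(-2))*(-36) + 19 = (((6*(-½))*(-4))*(-2))*(-36) + 19 = (-3*(-4)*(-2))*(-36) + 19 = (12*(-2))*(-36) + 19 = -24*(-36) + 19 = 864 + 19 = 883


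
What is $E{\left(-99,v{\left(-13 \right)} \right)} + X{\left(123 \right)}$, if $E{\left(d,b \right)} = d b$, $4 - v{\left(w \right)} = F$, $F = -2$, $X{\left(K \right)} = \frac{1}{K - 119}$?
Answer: $- \frac{2375}{4} \approx -593.75$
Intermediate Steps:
$X{\left(K \right)} = \frac{1}{-119 + K}$
$v{\left(w \right)} = 6$ ($v{\left(w \right)} = 4 - -2 = 4 + 2 = 6$)
$E{\left(d,b \right)} = b d$
$E{\left(-99,v{\left(-13 \right)} \right)} + X{\left(123 \right)} = 6 \left(-99\right) + \frac{1}{-119 + 123} = -594 + \frac{1}{4} = - \frac{2375}{4}$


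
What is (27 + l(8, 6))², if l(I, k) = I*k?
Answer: 5625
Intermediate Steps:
(27 + l(8, 6))² = (27 + 8*6)² = (27 + 48)² = 75² = 5625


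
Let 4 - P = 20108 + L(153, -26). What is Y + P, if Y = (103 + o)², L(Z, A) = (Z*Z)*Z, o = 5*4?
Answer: -3586552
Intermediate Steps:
o = 20
L(Z, A) = Z³ (L(Z, A) = Z²*Z = Z³)
P = -3601681 (P = 4 - (20108 + 153³) = 4 - (20108 + 3581577) = 4 - 1*3601685 = 4 - 3601685 = -3601681)
Y = 15129 (Y = (103 + 20)² = 123² = 15129)
Y + P = 15129 - 3601681 = -3586552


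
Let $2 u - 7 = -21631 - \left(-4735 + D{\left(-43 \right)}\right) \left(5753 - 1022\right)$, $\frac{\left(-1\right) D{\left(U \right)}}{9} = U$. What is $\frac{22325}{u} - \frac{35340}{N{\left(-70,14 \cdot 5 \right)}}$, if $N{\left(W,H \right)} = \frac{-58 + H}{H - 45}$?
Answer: $- \frac{756451352425}{10274382} \approx -73625.0$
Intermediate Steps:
$D{\left(U \right)} = - 9 U$
$u = 10274382$ ($u = \frac{7}{2} + \frac{-21631 - \left(-4735 - -387\right) \left(5753 - 1022\right)}{2} = \frac{7}{2} + \frac{-21631 - \left(-4735 + 387\right) 4731}{2} = \frac{7}{2} + \frac{-21631 - \left(-4348\right) 4731}{2} = \frac{7}{2} + \frac{-21631 - -20570388}{2} = \frac{7}{2} + \frac{-21631 + 20570388}{2} = \frac{7}{2} + \frac{1}{2} \cdot 20548757 = \frac{7}{2} + \frac{20548757}{2} = 10274382$)
$N{\left(W,H \right)} = \frac{-58 + H}{-45 + H}$
$\frac{22325}{u} - \frac{35340}{N{\left(-70,14 \cdot 5 \right)}} = \frac{22325}{10274382} - \frac{35340}{\frac{1}{-45 + 14 \cdot 5} \left(-58 + 14 \cdot 5\right)} = 22325 \cdot \frac{1}{10274382} - \frac{35340}{\frac{1}{-45 + 70} \left(-58 + 70\right)} = \frac{22325}{10274382} - \frac{35340}{\frac{1}{25} \cdot 12} = \frac{22325}{10274382} - \frac{35340}{\frac{12}{25}} = \frac{22325}{10274382} - 73625 = - \frac{756451352425}{10274382}$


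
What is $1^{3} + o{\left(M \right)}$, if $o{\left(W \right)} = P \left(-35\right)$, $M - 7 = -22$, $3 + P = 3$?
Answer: $1$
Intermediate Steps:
$P = 0$ ($P = -3 + 3 = 0$)
$M = -15$ ($M = 7 - 22 = -15$)
$o{\left(W \right)} = 0$ ($o{\left(W \right)} = 0 \left(-35\right) = 0$)
$1^{3} + o{\left(M \right)} = 1^{3} + 0 = 1 + 0 = 1$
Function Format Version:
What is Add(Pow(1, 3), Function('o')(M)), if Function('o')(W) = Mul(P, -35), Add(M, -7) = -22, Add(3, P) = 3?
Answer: 1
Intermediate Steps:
P = 0 (P = Add(-3, 3) = 0)
M = -15 (M = Add(7, -22) = -15)
Function('o')(W) = 0 (Function('o')(W) = Mul(0, -35) = 0)
Add(Pow(1, 3), Function('o')(M)) = Add(Pow(1, 3), 0) = Add(1, 0) = 1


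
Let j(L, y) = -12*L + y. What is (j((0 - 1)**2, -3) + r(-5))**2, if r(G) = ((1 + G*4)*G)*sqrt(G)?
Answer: -44900 - 2850*I*sqrt(5) ≈ -44900.0 - 6372.8*I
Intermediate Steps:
j(L, y) = y - 12*L
r(G) = G**(3/2)*(1 + 4*G) (r(G) = ((1 + 4*G)*G)*sqrt(G) = (G*(1 + 4*G))*sqrt(G) = G**(3/2)*(1 + 4*G))
(j((0 - 1)**2, -3) + r(-5))**2 = ((-3 - 12*(0 - 1)**2) + (-5)**(3/2)*(1 + 4*(-5)))**2 = ((-3 - 12*(-1)**2) + (-5*I*sqrt(5))*(1 - 20))**2 = ((-3 - 12*1) - 5*I*sqrt(5)*(-19))**2 = ((-3 - 12) + 95*I*sqrt(5))**2 = (-15 + 95*I*sqrt(5))**2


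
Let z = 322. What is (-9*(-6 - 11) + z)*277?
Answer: 131575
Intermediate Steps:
(-9*(-6 - 11) + z)*277 = (-9*(-6 - 11) + 322)*277 = (-9*(-17) + 322)*277 = (153 + 322)*277 = 475*277 = 131575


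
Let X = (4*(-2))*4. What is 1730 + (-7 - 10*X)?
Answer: 2043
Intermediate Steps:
X = -32 (X = -8*4 = -32)
1730 + (-7 - 10*X) = 1730 + (-7 - 10*(-32)) = 1730 + (-7 + 320) = 1730 + 313 = 2043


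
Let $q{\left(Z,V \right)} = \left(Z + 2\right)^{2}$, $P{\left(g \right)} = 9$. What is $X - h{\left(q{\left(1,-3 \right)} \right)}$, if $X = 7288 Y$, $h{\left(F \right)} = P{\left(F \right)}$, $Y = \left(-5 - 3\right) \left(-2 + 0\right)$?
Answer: $116599$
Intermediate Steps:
$Y = 16$ ($Y = \left(-8\right) \left(-2\right) = 16$)
$q{\left(Z,V \right)} = \left(2 + Z\right)^{2}$
$h{\left(F \right)} = 9$
$X = 116608$ ($X = 7288 \cdot 16 = 116608$)
$X - h{\left(q{\left(1,-3 \right)} \right)} = 116608 - 9 = 116599$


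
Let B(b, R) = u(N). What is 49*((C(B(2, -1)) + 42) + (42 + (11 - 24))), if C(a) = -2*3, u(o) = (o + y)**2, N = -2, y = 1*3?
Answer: 3185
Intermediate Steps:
y = 3
u(o) = (3 + o)**2 (u(o) = (o + 3)**2 = (3 + o)**2)
B(b, R) = 1 (B(b, R) = (3 - 2)**2 = 1**2 = 1)
C(a) = -6
49*((C(B(2, -1)) + 42) + (42 + (11 - 24))) = 49*((-6 + 42) + (42 + (11 - 24))) = 49*(36 + (42 - 13)) = 49*(36 + 29) = 49*65 = 3185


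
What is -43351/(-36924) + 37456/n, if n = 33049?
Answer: 2815732543/1220301276 ≈ 2.3074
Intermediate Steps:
-43351/(-36924) + 37456/n = -43351/(-36924) + 37456/33049 = -43351*(-1/36924) + 37456*(1/33049) = 43351/36924 + 37456/33049 = 2815732543/1220301276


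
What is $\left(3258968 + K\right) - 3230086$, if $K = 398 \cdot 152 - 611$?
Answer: $88767$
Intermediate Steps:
$K = 59885$ ($K = 60496 - 611 = 59885$)
$\left(3258968 + K\right) - 3230086 = \left(3258968 + 59885\right) - 3230086 = 3318853 - 3230086 = 88767$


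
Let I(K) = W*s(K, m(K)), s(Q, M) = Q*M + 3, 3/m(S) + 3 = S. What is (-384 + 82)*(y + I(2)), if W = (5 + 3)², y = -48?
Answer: 72480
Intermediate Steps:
m(S) = 3/(-3 + S)
s(Q, M) = 3 + M*Q (s(Q, M) = M*Q + 3 = 3 + M*Q)
W = 64 (W = 8² = 64)
I(K) = 192 + 192*K/(-3 + K) (I(K) = 64*(3 + (3/(-3 + K))*K) = 64*(3 + 3*K/(-3 + K)) = 192 + 192*K/(-3 + K))
(-384 + 82)*(y + I(2)) = (-384 + 82)*(-48 + 192*(-3 + 2*2)/(-3 + 2)) = -302*(-48 + 192*(-3 + 4)/(-1)) = -302*(-48 + 192*(-1)*1) = -302*(-48 - 192) = -302*(-240) = 72480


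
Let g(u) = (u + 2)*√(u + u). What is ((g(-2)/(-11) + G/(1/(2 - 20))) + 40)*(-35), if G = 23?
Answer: 13090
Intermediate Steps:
g(u) = √2*√u*(2 + u) (g(u) = (2 + u)*√(2*u) = (2 + u)*(√2*√u) = √2*√u*(2 + u))
((g(-2)/(-11) + G/(1/(2 - 20))) + 40)*(-35) = (((√2*√(-2)*(2 - 2))/(-11) + 23/(1/(2 - 20))) + 40)*(-35) = (((√2*(I*√2)*0)*(-1/11) + 23/(1/(-18))) + 40)*(-35) = ((0*(-1/11) + 23/(-1/18)) + 40)*(-35) = ((0 + 23*(-18)) + 40)*(-35) = ((0 - 414) + 40)*(-35) = (-414 + 40)*(-35) = -374*(-35) = 13090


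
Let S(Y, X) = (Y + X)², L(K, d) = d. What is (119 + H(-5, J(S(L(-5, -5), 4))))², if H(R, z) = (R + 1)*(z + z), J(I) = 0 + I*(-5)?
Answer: 25281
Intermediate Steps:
S(Y, X) = (X + Y)²
J(I) = -5*I (J(I) = 0 - 5*I = -5*I)
H(R, z) = 2*z*(1 + R) (H(R, z) = (1 + R)*(2*z) = 2*z*(1 + R))
(119 + H(-5, J(S(L(-5, -5), 4))))² = (119 + 2*(-5*(4 - 5)²)*(1 - 5))² = (119 + 2*(-5*(-1)²)*(-4))² = (119 + 2*(-5*1)*(-4))² = (119 + 2*(-5)*(-4))² = (119 + 40)² = 159² = 25281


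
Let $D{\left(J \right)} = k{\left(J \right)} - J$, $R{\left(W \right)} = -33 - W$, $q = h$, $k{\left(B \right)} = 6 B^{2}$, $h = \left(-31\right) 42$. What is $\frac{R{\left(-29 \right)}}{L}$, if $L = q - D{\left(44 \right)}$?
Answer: $\frac{2}{6437} \approx 0.0003107$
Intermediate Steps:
$h = -1302$
$q = -1302$
$D{\left(J \right)} = - J + 6 J^{2}$ ($D{\left(J \right)} = 6 J^{2} - J = - J + 6 J^{2}$)
$L = -12874$ ($L = -1302 - 44 \left(-1 + 6 \cdot 44\right) = -1302 - 44 \left(-1 + 264\right) = -1302 - 44 \cdot 263 = -1302 - 11572 = -12874$)
$\frac{R{\left(-29 \right)}}{L} = \frac{-33 - -29}{-12874} = \left(-33 + 29\right) \left(- \frac{1}{12874}\right) = \left(-4\right) \left(- \frac{1}{12874}\right) = \frac{2}{6437}$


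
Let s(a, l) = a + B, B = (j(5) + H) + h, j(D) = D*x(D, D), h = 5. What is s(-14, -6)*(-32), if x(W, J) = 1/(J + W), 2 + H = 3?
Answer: 240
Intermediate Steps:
H = 1 (H = -2 + 3 = 1)
j(D) = 1/2 (j(D) = D/(D + D) = D/((2*D)) = D*(1/(2*D)) = 1/2)
B = 13/2 (B = (1/2 + 1) + 5 = 3/2 + 5 = 13/2 ≈ 6.5000)
s(a, l) = 13/2 + a (s(a, l) = a + 13/2 = 13/2 + a)
s(-14, -6)*(-32) = (13/2 - 14)*(-32) = -15/2*(-32) = 240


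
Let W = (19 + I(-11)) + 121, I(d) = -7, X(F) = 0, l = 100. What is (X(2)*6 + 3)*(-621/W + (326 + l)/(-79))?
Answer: -317151/10507 ≈ -30.185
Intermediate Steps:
W = 133 (W = (19 - 7) + 121 = 12 + 121 = 133)
(X(2)*6 + 3)*(-621/W + (326 + l)/(-79)) = (0*6 + 3)*(-621/133 + (326 + 100)/(-79)) = (0 + 3)*(-621*1/133 + 426*(-1/79)) = 3*(-621/133 - 426/79) = 3*(-105717/10507) = -317151/10507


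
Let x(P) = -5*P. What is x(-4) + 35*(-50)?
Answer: -1730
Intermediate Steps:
x(-4) + 35*(-50) = -5*(-4) + 35*(-50) = 20 - 1750 = -1730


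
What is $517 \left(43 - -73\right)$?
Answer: $59972$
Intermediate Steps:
$517 \left(43 - -73\right) = 517 \left(43 + 73\right) = 517 \cdot 116 = 59972$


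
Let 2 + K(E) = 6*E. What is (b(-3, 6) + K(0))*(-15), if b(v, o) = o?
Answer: -60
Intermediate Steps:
K(E) = -2 + 6*E
(b(-3, 6) + K(0))*(-15) = (6 + (-2 + 6*0))*(-15) = (6 + (-2 + 0))*(-15) = (6 - 2)*(-15) = 4*(-15) = -60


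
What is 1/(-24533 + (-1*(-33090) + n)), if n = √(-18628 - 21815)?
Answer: 8557/73262692 - I*√40443/73262692 ≈ 0.0001168 - 2.745e-6*I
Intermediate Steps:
n = I*√40443 (n = √(-40443) = I*√40443 ≈ 201.1*I)
1/(-24533 + (-1*(-33090) + n)) = 1/(-24533 + (-1*(-33090) + I*√40443)) = 1/(-24533 + (33090 + I*√40443)) = 1/(8557 + I*√40443)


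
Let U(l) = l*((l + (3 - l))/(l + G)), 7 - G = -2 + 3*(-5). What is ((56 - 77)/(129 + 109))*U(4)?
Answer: -9/238 ≈ -0.037815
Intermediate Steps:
G = 24 (G = 7 - (-2 + 3*(-5)) = 7 - (-2 - 15) = 7 - 1*(-17) = 7 + 17 = 24)
U(l) = 3*l/(24 + l) (U(l) = l*((l + (3 - l))/(l + 24)) = l*(3/(24 + l)) = 3*l/(24 + l))
((56 - 77)/(129 + 109))*U(4) = ((56 - 77)/(129 + 109))*(3*4/(24 + 4)) = (-21/238)*(3*4/28) = (-21*1/238)*(3*4*(1/28)) = -3/34*3/7 = -9/238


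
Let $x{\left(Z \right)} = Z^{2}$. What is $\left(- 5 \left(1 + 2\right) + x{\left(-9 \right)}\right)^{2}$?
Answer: $4356$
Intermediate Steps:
$\left(- 5 \left(1 + 2\right) + x{\left(-9 \right)}\right)^{2} = \left(- 5 \left(1 + 2\right) + \left(-9\right)^{2}\right)^{2} = \left(\left(-5\right) 3 + 81\right)^{2} = \left(-15 + 81\right)^{2} = 66^{2} = 4356$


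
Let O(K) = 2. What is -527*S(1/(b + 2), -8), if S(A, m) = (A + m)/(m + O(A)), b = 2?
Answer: -16337/24 ≈ -680.71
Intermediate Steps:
S(A, m) = (A + m)/(2 + m) (S(A, m) = (A + m)/(m + 2) = (A + m)/(2 + m))
-527*S(1/(b + 2), -8) = -527*(1/(2 + 2) - 8)/(2 - 8) = -527*(1/4 - 8)/(-6) = -(-527)*(¼ - 8)/6 = -(-527)*(-31)/(6*4) = -527*31/24 = -16337/24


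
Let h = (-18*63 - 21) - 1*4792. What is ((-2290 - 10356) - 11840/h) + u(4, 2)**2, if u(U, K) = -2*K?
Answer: -75098770/5947 ≈ -12628.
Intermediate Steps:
h = -5947 (h = (-1134 - 21) - 4792 = -1155 - 4792 = -5947)
((-2290 - 10356) - 11840/h) + u(4, 2)**2 = ((-2290 - 10356) - 11840/(-5947)) + (-2*2)**2 = (-12646 - 11840*(-1/5947)) + (-4)**2 = (-12646 + 11840/5947) + 16 = -75193922/5947 + 16 = -75098770/5947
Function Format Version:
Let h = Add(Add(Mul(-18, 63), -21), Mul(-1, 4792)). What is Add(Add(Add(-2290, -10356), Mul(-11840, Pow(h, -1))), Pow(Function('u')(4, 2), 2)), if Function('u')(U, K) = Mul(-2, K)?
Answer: Rational(-75098770, 5947) ≈ -12628.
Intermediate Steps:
h = -5947 (h = Add(Add(-1134, -21), -4792) = Add(-1155, -4792) = -5947)
Add(Add(Add(-2290, -10356), Mul(-11840, Pow(h, -1))), Pow(Function('u')(4, 2), 2)) = Add(Add(Add(-2290, -10356), Mul(-11840, Pow(-5947, -1))), Pow(Mul(-2, 2), 2)) = Add(Add(-12646, Mul(-11840, Rational(-1, 5947))), Pow(-4, 2)) = Add(Add(-12646, Rational(11840, 5947)), 16) = Add(Rational(-75193922, 5947), 16) = Rational(-75098770, 5947)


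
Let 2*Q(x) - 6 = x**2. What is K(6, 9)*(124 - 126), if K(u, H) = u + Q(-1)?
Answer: -19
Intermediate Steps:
Q(x) = 3 + x**2/2
K(u, H) = 7/2 + u (K(u, H) = u + (3 + (1/2)*(-1)**2) = u + (3 + (1/2)*1) = u + (3 + 1/2) = u + 7/2 = 7/2 + u)
K(6, 9)*(124 - 126) = (7/2 + 6)*(124 - 126) = (19/2)*(-2) = -19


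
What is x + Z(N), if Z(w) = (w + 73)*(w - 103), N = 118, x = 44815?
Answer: 47680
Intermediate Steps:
Z(w) = (-103 + w)*(73 + w) (Z(w) = (73 + w)*(-103 + w) = (-103 + w)*(73 + w))
x + Z(N) = 44815 + (-7519 + 118² - 30*118) = 44815 + (-7519 + 13924 - 3540) = 44815 + 2865 = 47680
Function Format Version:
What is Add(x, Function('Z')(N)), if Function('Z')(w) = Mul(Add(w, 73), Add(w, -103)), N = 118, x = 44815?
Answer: 47680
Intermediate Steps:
Function('Z')(w) = Mul(Add(-103, w), Add(73, w)) (Function('Z')(w) = Mul(Add(73, w), Add(-103, w)) = Mul(Add(-103, w), Add(73, w)))
Add(x, Function('Z')(N)) = Add(44815, Add(-7519, Pow(118, 2), Mul(-30, 118))) = Add(44815, Add(-7519, 13924, -3540)) = Add(44815, 2865) = 47680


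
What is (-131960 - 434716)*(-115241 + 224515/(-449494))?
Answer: 14677011129575322/224747 ≈ 6.5305e+10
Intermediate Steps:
(-131960 - 434716)*(-115241 + 224515/(-449494)) = -566676*(-115241 + 224515*(-1/449494)) = -566676*(-115241 - 224515/449494) = -566676*(-51800362569/449494) = 14677011129575322/224747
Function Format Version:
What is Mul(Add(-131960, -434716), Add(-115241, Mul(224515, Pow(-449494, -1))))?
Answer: Rational(14677011129575322, 224747) ≈ 6.5305e+10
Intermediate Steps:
Mul(Add(-131960, -434716), Add(-115241, Mul(224515, Pow(-449494, -1)))) = Mul(-566676, Add(-115241, Mul(224515, Rational(-1, 449494)))) = Mul(-566676, Add(-115241, Rational(-224515, 449494))) = Mul(-566676, Rational(-51800362569, 449494)) = Rational(14677011129575322, 224747)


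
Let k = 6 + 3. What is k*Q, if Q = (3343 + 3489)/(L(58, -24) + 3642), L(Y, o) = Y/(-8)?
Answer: 35136/2077 ≈ 16.917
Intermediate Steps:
L(Y, o) = -Y/8 (L(Y, o) = Y*(-⅛) = -Y/8)
k = 9
Q = 3904/2077 (Q = (3343 + 3489)/(-⅛*58 + 3642) = 6832/(-29/4 + 3642) = 6832/(14539/4) = 6832*(4/14539) = 3904/2077 ≈ 1.8796)
k*Q = 9*(3904/2077) = 35136/2077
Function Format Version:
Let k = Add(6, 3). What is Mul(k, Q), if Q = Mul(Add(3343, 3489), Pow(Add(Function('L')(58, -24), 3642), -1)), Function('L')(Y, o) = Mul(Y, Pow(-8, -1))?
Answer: Rational(35136, 2077) ≈ 16.917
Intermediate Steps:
Function('L')(Y, o) = Mul(Rational(-1, 8), Y) (Function('L')(Y, o) = Mul(Y, Rational(-1, 8)) = Mul(Rational(-1, 8), Y))
k = 9
Q = Rational(3904, 2077) (Q = Mul(Add(3343, 3489), Pow(Add(Mul(Rational(-1, 8), 58), 3642), -1)) = Mul(6832, Pow(Add(Rational(-29, 4), 3642), -1)) = Mul(6832, Pow(Rational(14539, 4), -1)) = Mul(6832, Rational(4, 14539)) = Rational(3904, 2077) ≈ 1.8796)
Mul(k, Q) = Mul(9, Rational(3904, 2077)) = Rational(35136, 2077)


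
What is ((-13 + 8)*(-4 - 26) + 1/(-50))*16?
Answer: 59992/25 ≈ 2399.7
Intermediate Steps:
((-13 + 8)*(-4 - 26) + 1/(-50))*16 = (-5*(-30) - 1/50)*16 = (150 - 1/50)*16 = (7499/50)*16 = 59992/25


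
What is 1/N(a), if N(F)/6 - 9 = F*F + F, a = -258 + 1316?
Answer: 1/6722586 ≈ 1.4875e-7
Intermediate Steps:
a = 1058
N(F) = 54 + 6*F + 6*F² (N(F) = 54 + 6*(F*F + F) = 54 + 6*(F² + F) = 54 + 6*(F + F²) = 54 + (6*F + 6*F²) = 54 + 6*F + 6*F²)
1/N(a) = 1/(54 + 6*1058 + 6*1058²) = 1/(54 + 6348 + 6*1119364) = 1/(54 + 6348 + 6716184) = 1/6722586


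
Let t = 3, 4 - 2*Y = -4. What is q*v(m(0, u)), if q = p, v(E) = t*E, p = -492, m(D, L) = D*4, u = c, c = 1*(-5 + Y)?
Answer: 0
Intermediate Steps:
Y = 4 (Y = 2 - 1/2*(-4) = 2 + 2 = 4)
c = -1 (c = 1*(-5 + 4) = 1*(-1) = -1)
u = -1
m(D, L) = 4*D
v(E) = 3*E
q = -492
q*v(m(0, u)) = -1476*4*0 = -1476*0 = -492*0 = 0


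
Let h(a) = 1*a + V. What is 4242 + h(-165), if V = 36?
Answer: 4113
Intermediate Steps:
h(a) = 36 + a (h(a) = 1*a + 36 = a + 36 = 36 + a)
4242 + h(-165) = 4242 + (36 - 165) = 4242 - 129 = 4113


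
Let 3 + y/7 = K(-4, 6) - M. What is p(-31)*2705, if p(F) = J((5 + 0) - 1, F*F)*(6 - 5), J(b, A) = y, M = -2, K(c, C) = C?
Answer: 94675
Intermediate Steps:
y = 35 (y = -21 + 7*(6 - 1*(-2)) = -21 + 7*(6 + 2) = -21 + 7*8 = -21 + 56 = 35)
J(b, A) = 35
p(F) = 35 (p(F) = 35*(6 - 5) = 35*1 = 35)
p(-31)*2705 = 35*2705 = 94675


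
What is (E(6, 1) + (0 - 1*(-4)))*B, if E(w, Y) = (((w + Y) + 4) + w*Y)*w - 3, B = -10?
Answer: -1030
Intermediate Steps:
E(w, Y) = -3 + w*(4 + Y + w + Y*w) (E(w, Y) = (((Y + w) + 4) + Y*w)*w - 3 = ((4 + Y + w) + Y*w)*w - 3 = (4 + Y + w + Y*w)*w - 3 = w*(4 + Y + w + Y*w) - 3 = -3 + w*(4 + Y + w + Y*w))
(E(6, 1) + (0 - 1*(-4)))*B = ((-3 + 6² + 4*6 + 1*6 + 1*6²) + (0 - 1*(-4)))*(-10) = ((-3 + 36 + 24 + 6 + 1*36) + (0 + 4))*(-10) = ((-3 + 36 + 24 + 6 + 36) + 4)*(-10) = (99 + 4)*(-10) = 103*(-10) = -1030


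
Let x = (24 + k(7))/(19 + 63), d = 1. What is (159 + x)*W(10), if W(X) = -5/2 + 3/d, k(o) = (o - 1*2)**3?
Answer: 13187/164 ≈ 80.409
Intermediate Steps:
k(o) = (-2 + o)**3 (k(o) = (o - 2)**3 = (-2 + o)**3)
W(X) = 1/2 (W(X) = -5/2 + 3/1 = -5*1/2 + 3*1 = -5/2 + 3 = 1/2)
x = 149/82 (x = (24 + (-2 + 7)**3)/(19 + 63) = (24 + 5**3)/82 = (24 + 125)*(1/82) = 149*(1/82) = 149/82 ≈ 1.8171)
(159 + x)*W(10) = (159 + 149/82)*(1/2) = (13187/82)*(1/2) = 13187/164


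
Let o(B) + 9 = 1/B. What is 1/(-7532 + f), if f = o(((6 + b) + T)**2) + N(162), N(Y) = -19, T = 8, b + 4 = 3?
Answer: -169/1277639 ≈ -0.00013228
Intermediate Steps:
b = -1 (b = -4 + 3 = -1)
o(B) = -9 + 1/B
f = -4731/169 (f = (-9 + 1/(((6 - 1) + 8)**2)) - 19 = (-9 + 1/((5 + 8)**2)) - 19 = (-9 + 1/(13**2)) - 19 = (-9 + 1/169) - 19 = -1520/169 - 19 = -4731/169 ≈ -27.994)
1/(-7532 + f) = 1/(-7532 - 4731/169) = 1/(-1277639/169) = -169/1277639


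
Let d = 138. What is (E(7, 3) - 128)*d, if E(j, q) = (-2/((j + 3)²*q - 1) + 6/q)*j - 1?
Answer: -206394/13 ≈ -15876.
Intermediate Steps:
E(j, q) = -1 + j*(-2/(-1 + q*(3 + j)²) + 6/q) (E(j, q) = (-2/((3 + j)²*q - 1) + 6/q)*j - 1 = (-2/(q*(3 + j)² - 1) + 6/q)*j - 1 = (-2/(-1 + q*(3 + j)²) + 6/q)*j - 1 = j*(-2/(-1 + q*(3 + j)²) + 6/q) - 1 = -1 + j*(-2/(-1 + q*(3 + j)²) + 6/q))
(E(7, 3) - 128)*d = ((3 - 6*7 - 1*3²*(3 + 7)² - 2*7*3 + 6*7*3*(3 + 7)²)/(3*(-1 + 3*(3 + 7)²)) - 128)*138 = ((3 - 42 - 1*9*10² - 42 + 6*7*3*10²)/(3*(-1 + 3*10²)) - 128)*138 = ((3 - 42 - 1*9*100 - 42 + 6*7*3*100)/(3*(-1 + 3*100)) - 128)*138 = ((3 - 42 - 900 - 42 + 12600)/(3*(-1 + 300)) - 128)*138 = ((⅓)*11619/299 - 128)*138 = ((⅓)*(1/299)*11619 - 128)*138 = (3873/299 - 128)*138 = -34399/299*138 = -206394/13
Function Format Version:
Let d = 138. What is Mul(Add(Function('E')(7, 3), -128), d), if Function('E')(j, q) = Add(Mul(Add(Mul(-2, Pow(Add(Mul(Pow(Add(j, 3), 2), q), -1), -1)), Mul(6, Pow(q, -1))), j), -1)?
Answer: Rational(-206394, 13) ≈ -15876.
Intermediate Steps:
Function('E')(j, q) = Add(-1, Mul(j, Add(Mul(-2, Pow(Add(-1, Mul(q, Pow(Add(3, j), 2))), -1)), Mul(6, Pow(q, -1))))) (Function('E')(j, q) = Add(Mul(Add(Mul(-2, Pow(Add(Mul(Pow(Add(3, j), 2), q), -1), -1)), Mul(6, Pow(q, -1))), j), -1) = Add(Mul(Add(Mul(-2, Pow(Add(Mul(q, Pow(Add(3, j), 2)), -1), -1)), Mul(6, Pow(q, -1))), j), -1) = Add(Mul(Add(Mul(-2, Pow(Add(-1, Mul(q, Pow(Add(3, j), 2))), -1)), Mul(6, Pow(q, -1))), j), -1) = Add(Mul(j, Add(Mul(-2, Pow(Add(-1, Mul(q, Pow(Add(3, j), 2))), -1)), Mul(6, Pow(q, -1)))), -1) = Add(-1, Mul(j, Add(Mul(-2, Pow(Add(-1, Mul(q, Pow(Add(3, j), 2))), -1)), Mul(6, Pow(q, -1))))))
Mul(Add(Function('E')(7, 3), -128), d) = Mul(Add(Mul(Pow(3, -1), Pow(Add(-1, Mul(3, Pow(Add(3, 7), 2))), -1), Add(3, Mul(-6, 7), Mul(-1, Pow(3, 2), Pow(Add(3, 7), 2)), Mul(-2, 7, 3), Mul(6, 7, 3, Pow(Add(3, 7), 2)))), -128), 138) = Mul(Add(Mul(Rational(1, 3), Pow(Add(-1, Mul(3, Pow(10, 2))), -1), Add(3, -42, Mul(-1, 9, Pow(10, 2)), -42, Mul(6, 7, 3, Pow(10, 2)))), -128), 138) = Mul(Add(Mul(Rational(1, 3), Pow(Add(-1, Mul(3, 100)), -1), Add(3, -42, Mul(-1, 9, 100), -42, Mul(6, 7, 3, 100))), -128), 138) = Mul(Add(Mul(Rational(1, 3), Pow(Add(-1, 300), -1), Add(3, -42, -900, -42, 12600)), -128), 138) = Mul(Add(Mul(Rational(1, 3), Pow(299, -1), 11619), -128), 138) = Mul(Add(Mul(Rational(1, 3), Rational(1, 299), 11619), -128), 138) = Mul(Add(Rational(3873, 299), -128), 138) = Mul(Rational(-34399, 299), 138) = Rational(-206394, 13)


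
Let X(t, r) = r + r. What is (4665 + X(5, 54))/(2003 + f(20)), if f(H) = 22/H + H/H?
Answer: 47730/20051 ≈ 2.3804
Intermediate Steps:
X(t, r) = 2*r
f(H) = 1 + 22/H (f(H) = 22/H + 1 = 1 + 22/H)
(4665 + X(5, 54))/(2003 + f(20)) = (4665 + 2*54)/(2003 + (22 + 20)/20) = (4665 + 108)/(2003 + (1/20)*42) = 4773/(2003 + 21/10) = 4773/(20051/10) = 4773*(10/20051) = 47730/20051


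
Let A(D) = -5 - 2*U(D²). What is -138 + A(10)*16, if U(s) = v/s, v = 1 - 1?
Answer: -218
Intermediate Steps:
v = 0
U(s) = 0 (U(s) = 0/s = 0)
A(D) = -5 (A(D) = -5 - 2*0 = -5 + 0 = -5)
-138 + A(10)*16 = -138 - 5*16 = -138 - 80 = -218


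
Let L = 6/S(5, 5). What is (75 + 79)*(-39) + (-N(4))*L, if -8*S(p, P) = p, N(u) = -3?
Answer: -30174/5 ≈ -6034.8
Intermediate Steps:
S(p, P) = -p/8
L = -48/5 (L = 6/((-⅛*5)) = 6/(-5/8) = 6*(-8/5) = -48/5 ≈ -9.6000)
(75 + 79)*(-39) + (-N(4))*L = (75 + 79)*(-39) - 1*(-3)*(-48/5) = 154*(-39) + 3*(-48/5) = -6006 - 144/5 = -30174/5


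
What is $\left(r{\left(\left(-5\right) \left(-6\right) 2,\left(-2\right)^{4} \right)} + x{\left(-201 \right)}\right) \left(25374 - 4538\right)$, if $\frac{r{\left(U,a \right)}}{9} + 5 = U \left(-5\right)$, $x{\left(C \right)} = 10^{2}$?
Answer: $-55111220$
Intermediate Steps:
$x{\left(C \right)} = 100$
$r{\left(U,a \right)} = -45 - 45 U$ ($r{\left(U,a \right)} = -45 + 9 U \left(-5\right) = -45 + 9 \left(- 5 U\right) = -45 - 45 U$)
$\left(r{\left(\left(-5\right) \left(-6\right) 2,\left(-2\right)^{4} \right)} + x{\left(-201 \right)}\right) \left(25374 - 4538\right) = \left(\left(-45 - 45 \left(-5\right) \left(-6\right) 2\right) + 100\right) \left(25374 - 4538\right) = \left(\left(-45 - 45 \cdot 30 \cdot 2\right) + 100\right) 20836 = \left(\left(-45 - 2700\right) + 100\right) 20836 = \left(-2745 + 100\right) 20836 = \left(-2645\right) 20836 = -55111220$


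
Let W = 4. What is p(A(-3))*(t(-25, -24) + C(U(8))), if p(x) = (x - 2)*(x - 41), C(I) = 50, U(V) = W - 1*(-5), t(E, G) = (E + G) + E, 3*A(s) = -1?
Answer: -6944/3 ≈ -2314.7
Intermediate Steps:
A(s) = -⅓ (A(s) = (⅓)*(-1) = -⅓)
t(E, G) = G + 2*E
U(V) = 9 (U(V) = 4 - 1*(-5) = 4 + 5 = 9)
p(x) = (-41 + x)*(-2 + x) (p(x) = (-2 + x)*(-41 + x) = (-41 + x)*(-2 + x))
p(A(-3))*(t(-25, -24) + C(U(8))) = (82 + (-⅓)² - 43*(-⅓))*((-24 + 2*(-25)) + 50) = (82 + ⅑ + 43/3)*((-24 - 50) + 50) = 868*(-74 + 50)/9 = (868/9)*(-24) = -6944/3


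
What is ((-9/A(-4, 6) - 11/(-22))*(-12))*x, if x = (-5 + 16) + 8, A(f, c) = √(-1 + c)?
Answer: -114 + 2052*√5/5 ≈ 803.68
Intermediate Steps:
x = 19 (x = 11 + 8 = 19)
((-9/A(-4, 6) - 11/(-22))*(-12))*x = ((-9/√(-1 + 6) - 11/(-22))*(-12))*19 = ((-9*√5/5 - 11*(-1/22))*(-12))*19 = ((-9*√5/5 + ½)*(-12))*19 = ((½ - 9*√5/5)*(-12))*19 = (-6 + 108*√5/5)*19 = -114 + 2052*√5/5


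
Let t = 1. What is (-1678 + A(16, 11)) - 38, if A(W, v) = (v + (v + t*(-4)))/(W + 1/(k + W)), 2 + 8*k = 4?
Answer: -99463/58 ≈ -1714.9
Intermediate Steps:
k = ¼ (k = -¼ + (⅛)*4 = -¼ + ½ = ¼ ≈ 0.25000)
A(W, v) = (-4 + 2*v)/(W + 1/(¼ + W)) (A(W, v) = (v + (v + 1*(-4)))/(W + 1/(¼ + W)) = (v + (v - 4))/(W + 1/(¼ + W)) = (v + (-4 + v))/(W + 1/(¼ + W)) = (-4 + 2*v)/(W + 1/(¼ + W)))
(-1678 + A(16, 11)) - 38 = (-1678 + 2*(-2 + 11 - 8*16 + 4*16*11)/(4 + 16 + 4*16²)) - 38 = (-1678 + 2*(-2 + 11 - 128 + 704)/(4 + 16 + 4*256)) - 38 = (-1678 + 2*585/(4 + 16 + 1024)) - 38 = (-1678 + 2*585/1044) - 38 = (-1678 + 2*(1/1044)*585) - 38 = (-1678 + 65/58) - 38 = -97259/58 - 38 = -99463/58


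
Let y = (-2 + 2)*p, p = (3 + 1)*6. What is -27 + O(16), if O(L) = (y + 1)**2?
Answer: -26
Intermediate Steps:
p = 24 (p = 4*6 = 24)
y = 0 (y = (-2 + 2)*24 = 0*24 = 0)
O(L) = 1 (O(L) = (0 + 1)**2 = 1**2 = 1)
-27 + O(16) = -27 + 1 = -26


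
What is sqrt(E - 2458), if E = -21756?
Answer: I*sqrt(24214) ≈ 155.61*I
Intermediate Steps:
sqrt(E - 2458) = sqrt(-21756 - 2458) = sqrt(-24214) = I*sqrt(24214)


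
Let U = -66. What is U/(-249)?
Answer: 22/83 ≈ 0.26506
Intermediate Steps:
U/(-249) = -66/(-249) = -66*(-1/249) = 22/83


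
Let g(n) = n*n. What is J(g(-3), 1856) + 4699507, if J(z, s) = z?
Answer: 4699516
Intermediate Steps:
g(n) = n²
J(g(-3), 1856) + 4699507 = (-3)² + 4699507 = 9 + 4699507 = 4699516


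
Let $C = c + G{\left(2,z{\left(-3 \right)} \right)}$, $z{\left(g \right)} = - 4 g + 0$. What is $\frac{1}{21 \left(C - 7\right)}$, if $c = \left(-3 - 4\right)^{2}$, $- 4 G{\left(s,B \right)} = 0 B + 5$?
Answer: $\frac{4}{3423} \approx 0.0011686$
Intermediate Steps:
$z{\left(g \right)} = - 4 g$
$G{\left(s,B \right)} = - \frac{5}{4}$ ($G{\left(s,B \right)} = - \frac{0 B + 5}{4} = - \frac{0 + 5}{4} = \left(- \frac{1}{4}\right) 5 = - \frac{5}{4}$)
$c = 49$ ($c = \left(-7\right)^{2} = 49$)
$C = \frac{191}{4}$ ($C = 49 - \frac{5}{4} = \frac{191}{4} \approx 47.75$)
$\frac{1}{21 \left(C - 7\right)} = \frac{1}{21 \left(\frac{191}{4} - 7\right)} = \frac{1}{21 \cdot \frac{163}{4}} = \frac{1}{\frac{3423}{4}} = \frac{4}{3423}$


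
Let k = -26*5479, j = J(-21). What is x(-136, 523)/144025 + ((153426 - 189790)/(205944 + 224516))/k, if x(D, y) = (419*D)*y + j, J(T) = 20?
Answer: -13053703428504607/63083720369150 ≈ -206.93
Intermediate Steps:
j = 20
k = -142454
x(D, y) = 20 + 419*D*y (x(D, y) = (419*D)*y + 20 = 419*D*y + 20 = 20 + 419*D*y)
x(-136, 523)/144025 + ((153426 - 189790)/(205944 + 224516))/k = (20 + 419*(-136)*523)/144025 + ((153426 - 189790)/(205944 + 224516))/(-142454) = (20 - 29802632)*(1/144025) - 36364/430460*(-1/142454) = -29802612*1/144025 - 36364*1/430460*(-1/142454) = -4257516/20575 - 9091/107615*(-1/142454) = -4257516/20575 + 9091/15330187210 = -13053703428504607/63083720369150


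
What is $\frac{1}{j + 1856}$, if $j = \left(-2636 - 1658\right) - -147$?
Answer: $- \frac{1}{2291} \approx -0.00043649$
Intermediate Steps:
$j = -4147$ ($j = -4294 + 147 = -4147$)
$\frac{1}{j + 1856} = \frac{1}{-4147 + 1856} = \frac{1}{-2291} = - \frac{1}{2291}$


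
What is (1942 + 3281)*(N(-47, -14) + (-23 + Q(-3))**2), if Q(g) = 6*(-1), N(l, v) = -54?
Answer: 4110501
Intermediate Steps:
Q(g) = -6
(1942 + 3281)*(N(-47, -14) + (-23 + Q(-3))**2) = (1942 + 3281)*(-54 + (-23 - 6)**2) = 5223*(-54 + (-29)**2) = 5223*(-54 + 841) = 5223*787 = 4110501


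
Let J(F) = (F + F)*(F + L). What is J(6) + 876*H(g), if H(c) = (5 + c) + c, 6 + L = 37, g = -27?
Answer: -42480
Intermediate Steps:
L = 31 (L = -6 + 37 = 31)
J(F) = 2*F*(31 + F) (J(F) = (F + F)*(F + 31) = (2*F)*(31 + F) = 2*F*(31 + F))
H(c) = 5 + 2*c
J(6) + 876*H(g) = 2*6*(31 + 6) + 876*(5 + 2*(-27)) = 2*6*37 + 876*(5 - 54) = 444 + 876*(-49) = 444 - 42924 = -42480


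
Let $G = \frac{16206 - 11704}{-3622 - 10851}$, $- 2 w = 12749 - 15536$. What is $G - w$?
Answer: $- \frac{40345255}{28946} \approx -1393.8$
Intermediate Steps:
$w = \frac{2787}{2}$ ($w = - \frac{12749 - 15536}{2} = \left(- \frac{1}{2}\right) \left(-2787\right) = \frac{2787}{2} \approx 1393.5$)
$G = - \frac{4502}{14473}$ ($G = \frac{4502}{-14473} = 4502 \left(- \frac{1}{14473}\right) = - \frac{4502}{14473} \approx -0.31106$)
$G - w = - \frac{4502}{14473} - \frac{2787}{2} = - \frac{40345255}{28946}$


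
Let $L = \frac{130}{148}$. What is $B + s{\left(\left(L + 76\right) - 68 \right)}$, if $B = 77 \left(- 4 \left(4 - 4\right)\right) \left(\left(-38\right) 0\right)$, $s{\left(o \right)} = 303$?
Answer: $303$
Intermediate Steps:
$L = \frac{65}{74}$ ($L = 130 \cdot \frac{1}{148} = \frac{65}{74} \approx 0.87838$)
$B = 0$ ($B = 77 \left(\left(-4\right) 0\right) 0 = 77 \cdot 0 \cdot 0 = 0 \cdot 0 = 0$)
$B + s{\left(\left(L + 76\right) - 68 \right)} = 0 + 303 = 303$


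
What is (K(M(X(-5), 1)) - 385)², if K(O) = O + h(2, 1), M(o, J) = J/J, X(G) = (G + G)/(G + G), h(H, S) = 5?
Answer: 143641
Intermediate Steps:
X(G) = 1 (X(G) = (2*G)/((2*G)) = (2*G)*(1/(2*G)) = 1)
M(o, J) = 1
K(O) = 5 + O (K(O) = O + 5 = 5 + O)
(K(M(X(-5), 1)) - 385)² = ((5 + 1) - 385)² = (6 - 385)² = (-379)² = 143641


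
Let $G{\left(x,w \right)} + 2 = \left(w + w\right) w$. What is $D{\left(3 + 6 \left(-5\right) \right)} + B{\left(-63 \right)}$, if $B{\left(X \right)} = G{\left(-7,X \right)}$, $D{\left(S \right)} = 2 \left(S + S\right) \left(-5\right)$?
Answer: $8476$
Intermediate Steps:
$D{\left(S \right)} = - 20 S$ ($D{\left(S \right)} = 2 \cdot 2 S \left(-5\right) = 4 S \left(-5\right) = - 20 S$)
$G{\left(x,w \right)} = -2 + 2 w^{2}$ ($G{\left(x,w \right)} = -2 + \left(w + w\right) w = -2 + 2 w w = -2 + 2 w^{2}$)
$B{\left(X \right)} = -2 + 2 X^{2}$
$D{\left(3 + 6 \left(-5\right) \right)} + B{\left(-63 \right)} = - 20 \left(3 + 6 \left(-5\right)\right) - \left(2 - 2 \left(-63\right)^{2}\right) = - 20 \left(3 - 30\right) + \left(-2 + 2 \cdot 3969\right) = \left(-20\right) \left(-27\right) + \left(-2 + 7938\right) = 540 + 7936 = 8476$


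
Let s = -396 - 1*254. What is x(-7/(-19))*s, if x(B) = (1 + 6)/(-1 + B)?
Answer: 43225/6 ≈ 7204.2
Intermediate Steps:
x(B) = 7/(-1 + B)
s = -650 (s = -396 - 254 = -650)
x(-7/(-19))*s = (7/(-1 - 7/(-19)))*(-650) = (7/(-1 - 7*(-1/19)))*(-650) = (7/(-1 + 7/19))*(-650) = (7/(-12/19))*(-650) = (7*(-19/12))*(-650) = -133/12*(-650) = 43225/6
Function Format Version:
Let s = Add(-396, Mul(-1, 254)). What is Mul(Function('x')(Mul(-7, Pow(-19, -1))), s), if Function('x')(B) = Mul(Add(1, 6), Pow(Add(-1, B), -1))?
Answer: Rational(43225, 6) ≈ 7204.2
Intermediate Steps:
Function('x')(B) = Mul(7, Pow(Add(-1, B), -1))
s = -650 (s = Add(-396, -254) = -650)
Mul(Function('x')(Mul(-7, Pow(-19, -1))), s) = Mul(Mul(7, Pow(Add(-1, Mul(-7, Pow(-19, -1))), -1)), -650) = Mul(Mul(7, Pow(Add(-1, Mul(-7, Rational(-1, 19))), -1)), -650) = Mul(Mul(7, Pow(Add(-1, Rational(7, 19)), -1)), -650) = Mul(Mul(7, Pow(Rational(-12, 19), -1)), -650) = Mul(Mul(7, Rational(-19, 12)), -650) = Mul(Rational(-133, 12), -650) = Rational(43225, 6)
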